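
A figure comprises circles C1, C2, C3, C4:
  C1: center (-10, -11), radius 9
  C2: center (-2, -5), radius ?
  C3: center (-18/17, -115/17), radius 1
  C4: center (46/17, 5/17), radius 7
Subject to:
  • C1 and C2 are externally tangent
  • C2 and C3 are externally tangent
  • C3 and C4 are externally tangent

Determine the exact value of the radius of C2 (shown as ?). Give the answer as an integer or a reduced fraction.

1. [ext C1·C2]  r_C2² + 18r_C2 − 19 = 0  ⇒  r_C2 = 1 (r>0 drops 1)
2. [ext C2·C3]  r_C2² + 2r_C2 − 3 = 0  ⇒  r_C2 = 1 (r>0 drops 1)

1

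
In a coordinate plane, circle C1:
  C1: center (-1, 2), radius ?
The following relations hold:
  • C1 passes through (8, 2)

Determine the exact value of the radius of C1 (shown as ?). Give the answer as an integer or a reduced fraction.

1. [C1∋P]  r_C1² − 81 = 0  ⇒  r_C1 = 9 (r>0 drops 1)

9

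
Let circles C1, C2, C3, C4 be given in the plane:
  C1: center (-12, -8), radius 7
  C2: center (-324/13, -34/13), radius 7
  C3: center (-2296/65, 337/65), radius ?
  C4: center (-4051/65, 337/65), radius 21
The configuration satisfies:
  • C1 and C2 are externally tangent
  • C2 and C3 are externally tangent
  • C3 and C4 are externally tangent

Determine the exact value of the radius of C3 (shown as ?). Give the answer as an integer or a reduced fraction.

6

1. [ext C2·C3]  r_C3² + 14r_C3 − 120 = 0  ⇒  r_C3 = 6 (r>0 drops 1)
2. [ext C3·C4]  r_C3² + 42r_C3 − 288 = 0  ⇒  r_C3 = 6 (r>0 drops 1)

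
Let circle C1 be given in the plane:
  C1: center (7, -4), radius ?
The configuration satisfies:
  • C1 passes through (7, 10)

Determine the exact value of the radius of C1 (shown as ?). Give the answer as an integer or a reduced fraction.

1. [C1∋P]  r_C1² − 196 = 0  ⇒  r_C1 = 14 (r>0 drops 1)

14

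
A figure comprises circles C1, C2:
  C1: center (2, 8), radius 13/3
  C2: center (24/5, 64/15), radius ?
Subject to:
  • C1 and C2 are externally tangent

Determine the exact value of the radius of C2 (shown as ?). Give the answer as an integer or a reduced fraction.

1/3

1. [ext C1·C2]  r_C2² + (26/3)r_C2 − 3 = 0  ⇒  r_C2 = 1/3 (r>0 drops 1)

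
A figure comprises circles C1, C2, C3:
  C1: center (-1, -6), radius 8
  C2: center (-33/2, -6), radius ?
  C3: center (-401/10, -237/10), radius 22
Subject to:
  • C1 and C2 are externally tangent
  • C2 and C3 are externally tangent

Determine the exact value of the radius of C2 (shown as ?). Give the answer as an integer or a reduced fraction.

1. [ext C1·C2]  r_C2² + 16r_C2 − 705/4 = 0  ⇒  r_C2 = 15/2 (r>0 drops 1)
2. [ext C2·C3]  r_C2² + 44r_C2 − 1545/4 = 0  ⇒  r_C2 = 15/2 (r>0 drops 1)

15/2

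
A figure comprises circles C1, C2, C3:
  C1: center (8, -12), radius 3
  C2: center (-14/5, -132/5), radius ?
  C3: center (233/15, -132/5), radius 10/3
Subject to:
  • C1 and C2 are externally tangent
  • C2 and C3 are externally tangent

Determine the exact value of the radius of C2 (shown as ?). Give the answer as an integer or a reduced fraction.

1. [ext C1·C2]  r_C2² + 6r_C2 − 315 = 0  ⇒  r_C2 = 15 (r>0 drops 1)
2. [ext C2·C3]  r_C2² + (20/3)r_C2 − 325 = 0  ⇒  r_C2 = 15 (r>0 drops 1)

15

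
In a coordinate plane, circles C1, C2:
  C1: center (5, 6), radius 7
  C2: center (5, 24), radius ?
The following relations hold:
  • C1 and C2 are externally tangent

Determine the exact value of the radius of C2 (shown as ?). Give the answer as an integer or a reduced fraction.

1. [ext C1·C2]  r_C2² + 14r_C2 − 275 = 0  ⇒  r_C2 = 11 (r>0 drops 1)

11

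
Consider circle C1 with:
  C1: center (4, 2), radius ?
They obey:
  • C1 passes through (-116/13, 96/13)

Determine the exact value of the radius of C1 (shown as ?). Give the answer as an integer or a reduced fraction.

1. [C1∋P]  r_C1² − 196 = 0  ⇒  r_C1 = 14 (r>0 drops 1)

14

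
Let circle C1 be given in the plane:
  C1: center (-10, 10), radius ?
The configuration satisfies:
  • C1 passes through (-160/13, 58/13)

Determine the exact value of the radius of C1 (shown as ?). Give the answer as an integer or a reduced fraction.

6

1. [C1∋P]  r_C1² − 36 = 0  ⇒  r_C1 = 6 (r>0 drops 1)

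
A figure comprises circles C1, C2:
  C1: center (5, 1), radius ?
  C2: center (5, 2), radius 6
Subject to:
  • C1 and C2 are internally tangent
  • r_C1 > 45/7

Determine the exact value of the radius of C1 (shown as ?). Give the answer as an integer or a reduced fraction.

1. [int C1,C2]  r_C1² − 12r_C1 + 35 = 0  ⇒  r_C1 = 5 or 7
2. given r_C1 > 45/7: keep 7

7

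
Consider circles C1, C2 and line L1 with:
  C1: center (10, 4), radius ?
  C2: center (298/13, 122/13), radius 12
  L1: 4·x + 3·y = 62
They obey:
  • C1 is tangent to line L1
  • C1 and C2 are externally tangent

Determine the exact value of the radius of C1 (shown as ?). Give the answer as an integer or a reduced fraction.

1. [C1‖L1]  r_C1² − 4 = 0  ⇒  r_C1 = 2 (r>0 drops 1)
2. [ext C1·C2]  r_C1² + 24r_C1 − 52 = 0  ⇒  r_C1 = 2 (r>0 drops 1)

2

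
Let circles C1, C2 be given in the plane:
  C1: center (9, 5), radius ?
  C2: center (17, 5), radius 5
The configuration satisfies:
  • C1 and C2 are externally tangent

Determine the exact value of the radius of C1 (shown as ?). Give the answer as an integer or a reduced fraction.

3

1. [ext C1·C2]  r_C1² + 10r_C1 − 39 = 0  ⇒  r_C1 = 3 (r>0 drops 1)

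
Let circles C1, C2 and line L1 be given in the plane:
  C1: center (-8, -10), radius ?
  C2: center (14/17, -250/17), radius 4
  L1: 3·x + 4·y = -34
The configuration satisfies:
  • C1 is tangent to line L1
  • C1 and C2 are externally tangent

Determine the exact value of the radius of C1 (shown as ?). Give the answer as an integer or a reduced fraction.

6

1. [C1‖L1]  r_C1² − 36 = 0  ⇒  r_C1 = 6 (r>0 drops 1)
2. [ext C1·C2]  r_C1² + 8r_C1 − 84 = 0  ⇒  r_C1 = 6 (r>0 drops 1)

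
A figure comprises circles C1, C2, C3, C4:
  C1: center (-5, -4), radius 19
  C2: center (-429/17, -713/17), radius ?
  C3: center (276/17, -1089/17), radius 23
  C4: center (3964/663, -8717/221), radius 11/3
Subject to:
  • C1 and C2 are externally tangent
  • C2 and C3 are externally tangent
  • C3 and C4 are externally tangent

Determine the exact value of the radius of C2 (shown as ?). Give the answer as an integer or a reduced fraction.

1. [ext C1·C2]  r_C2² + 38r_C2 − 1488 = 0  ⇒  r_C2 = 24 (r>0 drops 1)
2. [ext C2·C3]  r_C2² + 46r_C2 − 1680 = 0  ⇒  r_C2 = 24 (r>0 drops 1)

24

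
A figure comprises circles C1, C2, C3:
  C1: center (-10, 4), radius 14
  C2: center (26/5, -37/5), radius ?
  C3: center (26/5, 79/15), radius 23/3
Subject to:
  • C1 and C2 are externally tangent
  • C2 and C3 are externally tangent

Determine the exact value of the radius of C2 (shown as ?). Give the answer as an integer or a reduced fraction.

1. [ext C1·C2]  r_C2² + 28r_C2 − 165 = 0  ⇒  r_C2 = 5 (r>0 drops 1)
2. [ext C2·C3]  r_C2² + (46/3)r_C2 − 305/3 = 0  ⇒  r_C2 = 5 (r>0 drops 1)

5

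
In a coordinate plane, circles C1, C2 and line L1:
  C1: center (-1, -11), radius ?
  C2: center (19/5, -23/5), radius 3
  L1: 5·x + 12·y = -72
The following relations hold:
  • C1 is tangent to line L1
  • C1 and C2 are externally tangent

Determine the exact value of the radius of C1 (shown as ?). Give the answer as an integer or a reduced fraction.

5

1. [C1‖L1]  r_C1² − 25 = 0  ⇒  r_C1 = 5 (r>0 drops 1)
2. [ext C1·C2]  r_C1² + 6r_C1 − 55 = 0  ⇒  r_C1 = 5 (r>0 drops 1)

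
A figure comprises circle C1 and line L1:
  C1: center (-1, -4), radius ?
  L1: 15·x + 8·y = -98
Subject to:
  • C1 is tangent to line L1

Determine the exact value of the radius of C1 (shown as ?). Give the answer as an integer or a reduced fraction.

1. [C1‖L1]  r_C1² − 9 = 0  ⇒  r_C1 = 3 (r>0 drops 1)

3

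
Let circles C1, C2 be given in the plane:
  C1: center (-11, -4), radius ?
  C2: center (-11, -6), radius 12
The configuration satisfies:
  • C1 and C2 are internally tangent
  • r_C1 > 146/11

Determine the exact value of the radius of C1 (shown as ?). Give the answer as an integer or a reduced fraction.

1. [int C1,C2]  r_C1² − 24r_C1 + 140 = 0  ⇒  r_C1 = 10 or 14
2. given r_C1 > 146/11: keep 14

14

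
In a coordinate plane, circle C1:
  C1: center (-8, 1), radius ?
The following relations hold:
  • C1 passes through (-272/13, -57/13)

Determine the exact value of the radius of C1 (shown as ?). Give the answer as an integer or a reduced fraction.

1. [C1∋P]  r_C1² − 196 = 0  ⇒  r_C1 = 14 (r>0 drops 1)

14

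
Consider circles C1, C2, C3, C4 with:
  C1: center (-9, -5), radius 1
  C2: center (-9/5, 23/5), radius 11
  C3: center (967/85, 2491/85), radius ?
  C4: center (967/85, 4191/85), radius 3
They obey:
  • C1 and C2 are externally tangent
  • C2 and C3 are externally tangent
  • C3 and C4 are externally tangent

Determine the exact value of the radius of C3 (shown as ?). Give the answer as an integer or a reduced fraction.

1. [ext C2·C3]  r_C3² + 22r_C3 − 663 = 0  ⇒  r_C3 = 17 (r>0 drops 1)
2. [ext C3·C4]  r_C3² + 6r_C3 − 391 = 0  ⇒  r_C3 = 17 (r>0 drops 1)

17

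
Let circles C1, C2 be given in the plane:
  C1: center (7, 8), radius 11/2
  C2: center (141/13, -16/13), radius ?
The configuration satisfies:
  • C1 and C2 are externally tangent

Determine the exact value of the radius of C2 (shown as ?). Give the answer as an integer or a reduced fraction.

9/2

1. [ext C1·C2]  r_C2² + 11r_C2 − 279/4 = 0  ⇒  r_C2 = 9/2 (r>0 drops 1)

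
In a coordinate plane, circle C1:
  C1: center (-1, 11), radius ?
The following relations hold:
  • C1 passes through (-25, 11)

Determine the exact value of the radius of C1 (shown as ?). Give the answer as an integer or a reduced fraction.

24

1. [C1∋P]  r_C1² − 576 = 0  ⇒  r_C1 = 24 (r>0 drops 1)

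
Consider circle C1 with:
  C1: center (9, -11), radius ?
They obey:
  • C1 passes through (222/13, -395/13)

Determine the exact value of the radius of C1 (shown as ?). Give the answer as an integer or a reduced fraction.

21

1. [C1∋P]  r_C1² − 441 = 0  ⇒  r_C1 = 21 (r>0 drops 1)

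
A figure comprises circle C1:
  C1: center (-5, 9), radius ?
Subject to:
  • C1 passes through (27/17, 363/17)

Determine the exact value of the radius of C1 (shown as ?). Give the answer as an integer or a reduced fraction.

14

1. [C1∋P]  r_C1² − 196 = 0  ⇒  r_C1 = 14 (r>0 drops 1)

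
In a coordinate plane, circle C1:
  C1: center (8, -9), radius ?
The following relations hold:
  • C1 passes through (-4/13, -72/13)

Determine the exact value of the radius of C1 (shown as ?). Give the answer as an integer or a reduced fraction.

9

1. [C1∋P]  r_C1² − 81 = 0  ⇒  r_C1 = 9 (r>0 drops 1)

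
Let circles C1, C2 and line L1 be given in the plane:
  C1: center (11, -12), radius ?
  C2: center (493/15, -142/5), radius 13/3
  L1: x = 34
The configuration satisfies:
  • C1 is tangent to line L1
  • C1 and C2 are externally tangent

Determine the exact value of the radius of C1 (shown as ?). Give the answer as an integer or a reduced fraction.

23

1. [C1‖L1]  r_C1² − 529 = 0  ⇒  r_C1 = 23 (r>0 drops 1)
2. [ext C1·C2]  r_C1² + (26/3)r_C1 − 2185/3 = 0  ⇒  r_C1 = 23 (r>0 drops 1)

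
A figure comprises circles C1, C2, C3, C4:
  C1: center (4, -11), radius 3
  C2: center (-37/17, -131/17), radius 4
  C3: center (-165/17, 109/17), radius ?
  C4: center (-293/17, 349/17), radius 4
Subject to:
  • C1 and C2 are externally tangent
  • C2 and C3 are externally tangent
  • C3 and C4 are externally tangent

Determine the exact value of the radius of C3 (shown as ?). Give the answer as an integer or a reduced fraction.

12

1. [ext C2·C3]  r_C3² + 8r_C3 − 240 = 0  ⇒  r_C3 = 12 (r>0 drops 1)
2. [ext C3·C4]  r_C3² + 8r_C3 − 240 = 0  ⇒  r_C3 = 12 (r>0 drops 1)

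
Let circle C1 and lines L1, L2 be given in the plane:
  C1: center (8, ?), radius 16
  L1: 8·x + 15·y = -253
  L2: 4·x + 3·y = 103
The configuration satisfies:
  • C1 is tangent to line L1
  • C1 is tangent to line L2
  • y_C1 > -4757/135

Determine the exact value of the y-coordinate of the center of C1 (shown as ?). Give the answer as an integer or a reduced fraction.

1. [C1‖L1]  y_C1² + (634/15)y_C1 + 589/5 = 0  ⇒  y_C1 = -589/15 or -3
2. [C1‖L2]  y_C1² − (142/3)y_C1 − 151 = 0  ⇒  y_C1 = -3 or 151/3

-3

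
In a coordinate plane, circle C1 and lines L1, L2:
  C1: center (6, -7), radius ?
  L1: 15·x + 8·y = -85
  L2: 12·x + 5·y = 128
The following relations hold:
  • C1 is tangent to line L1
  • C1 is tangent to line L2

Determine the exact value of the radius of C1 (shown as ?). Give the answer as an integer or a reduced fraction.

7

1. [C1‖L1]  r_C1² − 49 = 0  ⇒  r_C1 = 7 (r>0 drops 1)
2. [C1‖L2]  r_C1² − 49 = 0  ⇒  r_C1 = 7 (r>0 drops 1)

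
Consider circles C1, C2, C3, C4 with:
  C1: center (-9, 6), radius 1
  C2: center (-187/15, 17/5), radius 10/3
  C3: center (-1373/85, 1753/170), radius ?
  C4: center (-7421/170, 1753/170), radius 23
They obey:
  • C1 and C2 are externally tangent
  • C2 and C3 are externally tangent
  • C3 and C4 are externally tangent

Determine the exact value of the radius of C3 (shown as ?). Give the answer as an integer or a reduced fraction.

9/2

1. [ext C2·C3]  r_C3² + (20/3)r_C3 − 201/4 = 0  ⇒  r_C3 = 9/2 (r>0 drops 1)
2. [ext C3·C4]  r_C3² + 46r_C3 − 909/4 = 0  ⇒  r_C3 = 9/2 (r>0 drops 1)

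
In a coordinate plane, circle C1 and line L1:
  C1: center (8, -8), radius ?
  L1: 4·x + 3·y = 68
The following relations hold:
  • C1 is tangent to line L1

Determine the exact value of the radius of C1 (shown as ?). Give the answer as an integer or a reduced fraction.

1. [C1‖L1]  r_C1² − 144 = 0  ⇒  r_C1 = 12 (r>0 drops 1)

12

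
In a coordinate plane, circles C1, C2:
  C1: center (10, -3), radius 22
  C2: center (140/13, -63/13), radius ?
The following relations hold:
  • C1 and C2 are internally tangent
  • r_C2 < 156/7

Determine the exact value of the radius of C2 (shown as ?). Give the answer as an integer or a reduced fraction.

1. [int C1,C2]  r_C2² − 44r_C2 + 480 = 0  ⇒  r_C2 = 20 or 24
2. given r_C2 < 156/7: keep 20

20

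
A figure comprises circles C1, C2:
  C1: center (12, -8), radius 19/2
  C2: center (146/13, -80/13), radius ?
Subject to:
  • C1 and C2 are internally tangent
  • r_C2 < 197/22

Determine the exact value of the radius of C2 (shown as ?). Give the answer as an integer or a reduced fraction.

15/2

1. [int C1,C2]  r_C2² − 19r_C2 + 345/4 = 0  ⇒  r_C2 = 15/2 or 23/2
2. given r_C2 < 197/22: keep 15/2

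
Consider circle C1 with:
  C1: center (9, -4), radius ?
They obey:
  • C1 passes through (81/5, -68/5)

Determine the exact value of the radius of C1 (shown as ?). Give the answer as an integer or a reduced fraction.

1. [C1∋P]  r_C1² − 144 = 0  ⇒  r_C1 = 12 (r>0 drops 1)

12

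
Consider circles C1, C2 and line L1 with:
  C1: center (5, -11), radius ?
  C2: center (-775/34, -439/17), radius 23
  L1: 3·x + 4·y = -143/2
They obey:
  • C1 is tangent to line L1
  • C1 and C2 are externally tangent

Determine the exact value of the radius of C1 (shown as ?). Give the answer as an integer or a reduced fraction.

17/2

1. [C1‖L1]  r_C1² − 289/4 = 0  ⇒  r_C1 = 17/2 (r>0 drops 1)
2. [ext C1·C2]  r_C1² + 46r_C1 − 1853/4 = 0  ⇒  r_C1 = 17/2 (r>0 drops 1)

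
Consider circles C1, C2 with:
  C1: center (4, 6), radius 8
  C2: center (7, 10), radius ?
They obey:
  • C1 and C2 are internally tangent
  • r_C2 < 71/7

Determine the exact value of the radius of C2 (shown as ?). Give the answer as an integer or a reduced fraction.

1. [int C1,C2]  r_C2² − 16r_C2 + 39 = 0  ⇒  r_C2 = 3 or 13
2. given r_C2 < 71/7: keep 3

3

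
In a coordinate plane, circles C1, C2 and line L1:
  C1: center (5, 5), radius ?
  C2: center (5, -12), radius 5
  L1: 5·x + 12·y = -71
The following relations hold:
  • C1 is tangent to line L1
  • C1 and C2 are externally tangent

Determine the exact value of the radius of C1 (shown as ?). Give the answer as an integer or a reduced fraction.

12

1. [C1‖L1]  r_C1² − 144 = 0  ⇒  r_C1 = 12 (r>0 drops 1)
2. [ext C1·C2]  r_C1² + 10r_C1 − 264 = 0  ⇒  r_C1 = 12 (r>0 drops 1)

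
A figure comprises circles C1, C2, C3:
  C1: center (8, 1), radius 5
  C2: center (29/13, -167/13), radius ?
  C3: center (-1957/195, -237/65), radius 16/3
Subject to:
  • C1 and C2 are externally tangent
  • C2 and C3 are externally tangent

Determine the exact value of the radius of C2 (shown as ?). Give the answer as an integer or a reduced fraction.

10

1. [ext C1·C2]  r_C2² + 10r_C2 − 200 = 0  ⇒  r_C2 = 10 (r>0 drops 1)
2. [ext C2·C3]  r_C2² + (32/3)r_C2 − 620/3 = 0  ⇒  r_C2 = 10 (r>0 drops 1)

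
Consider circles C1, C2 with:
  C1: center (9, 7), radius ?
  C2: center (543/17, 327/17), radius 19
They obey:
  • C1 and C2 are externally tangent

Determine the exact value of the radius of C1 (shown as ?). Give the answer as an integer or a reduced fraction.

1. [ext C1·C2]  r_C1² + 38r_C1 − 315 = 0  ⇒  r_C1 = 7 (r>0 drops 1)

7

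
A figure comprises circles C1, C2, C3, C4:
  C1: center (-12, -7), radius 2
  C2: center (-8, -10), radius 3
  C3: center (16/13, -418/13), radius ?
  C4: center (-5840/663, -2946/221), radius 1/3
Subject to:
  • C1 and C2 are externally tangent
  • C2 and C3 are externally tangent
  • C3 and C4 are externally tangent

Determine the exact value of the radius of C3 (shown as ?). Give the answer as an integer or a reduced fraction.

1. [ext C2·C3]  r_C3² + 6r_C3 − 567 = 0  ⇒  r_C3 = 21 (r>0 drops 1)
2. [ext C3·C4]  r_C3² + (2/3)r_C3 − 455 = 0  ⇒  r_C3 = 21 (r>0 drops 1)

21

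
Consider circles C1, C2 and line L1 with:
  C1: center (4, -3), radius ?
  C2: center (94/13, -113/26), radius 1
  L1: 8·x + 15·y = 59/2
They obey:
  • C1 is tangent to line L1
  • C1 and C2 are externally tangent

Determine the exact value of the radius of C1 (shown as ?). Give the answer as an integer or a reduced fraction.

5/2

1. [C1‖L1]  r_C1² − 25/4 = 0  ⇒  r_C1 = 5/2 (r>0 drops 1)
2. [ext C1·C2]  r_C1² + 2r_C1 − 45/4 = 0  ⇒  r_C1 = 5/2 (r>0 drops 1)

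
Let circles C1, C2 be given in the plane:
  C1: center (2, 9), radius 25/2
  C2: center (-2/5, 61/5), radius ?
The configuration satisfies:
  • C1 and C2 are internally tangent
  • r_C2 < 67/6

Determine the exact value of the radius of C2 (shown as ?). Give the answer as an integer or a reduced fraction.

1. [int C1,C2]  r_C2² − 25r_C2 + 561/4 = 0  ⇒  r_C2 = 17/2 or 33/2
2. given r_C2 < 67/6: keep 17/2

17/2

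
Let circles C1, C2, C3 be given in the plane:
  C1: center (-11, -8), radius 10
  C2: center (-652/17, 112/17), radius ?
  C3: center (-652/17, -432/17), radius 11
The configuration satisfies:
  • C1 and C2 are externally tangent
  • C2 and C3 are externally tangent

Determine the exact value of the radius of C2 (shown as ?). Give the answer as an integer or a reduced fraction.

21

1. [ext C1·C2]  r_C2² + 20r_C2 − 861 = 0  ⇒  r_C2 = 21 (r>0 drops 1)
2. [ext C2·C3]  r_C2² + 22r_C2 − 903 = 0  ⇒  r_C2 = 21 (r>0 drops 1)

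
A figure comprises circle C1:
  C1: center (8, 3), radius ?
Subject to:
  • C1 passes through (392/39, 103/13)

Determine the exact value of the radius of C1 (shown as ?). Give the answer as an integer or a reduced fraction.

16/3

1. [C1∋P]  r_C1² − 256/9 = 0  ⇒  r_C1 = 16/3 (r>0 drops 1)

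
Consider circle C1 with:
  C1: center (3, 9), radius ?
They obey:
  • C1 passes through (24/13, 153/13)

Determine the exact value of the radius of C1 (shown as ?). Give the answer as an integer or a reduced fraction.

3

1. [C1∋P]  r_C1² − 9 = 0  ⇒  r_C1 = 3 (r>0 drops 1)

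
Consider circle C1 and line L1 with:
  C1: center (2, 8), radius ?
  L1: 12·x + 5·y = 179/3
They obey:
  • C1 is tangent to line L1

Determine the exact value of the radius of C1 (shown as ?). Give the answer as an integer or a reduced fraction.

1/3

1. [C1‖L1]  r_C1² − 1/9 = 0  ⇒  r_C1 = 1/3 (r>0 drops 1)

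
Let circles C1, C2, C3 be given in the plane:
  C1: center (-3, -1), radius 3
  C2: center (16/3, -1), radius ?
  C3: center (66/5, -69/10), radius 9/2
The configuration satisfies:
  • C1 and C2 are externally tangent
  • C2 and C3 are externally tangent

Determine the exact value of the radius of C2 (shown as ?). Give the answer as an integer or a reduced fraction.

16/3

1. [ext C1·C2]  r_C2² + 6r_C2 − 544/9 = 0  ⇒  r_C2 = 16/3 (r>0 drops 1)
2. [ext C2·C3]  r_C2² + 9r_C2 − 688/9 = 0  ⇒  r_C2 = 16/3 (r>0 drops 1)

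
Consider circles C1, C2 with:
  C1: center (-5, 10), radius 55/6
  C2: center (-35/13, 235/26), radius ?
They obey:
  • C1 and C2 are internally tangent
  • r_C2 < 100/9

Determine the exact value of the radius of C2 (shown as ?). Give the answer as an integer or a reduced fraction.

20/3

1. [int C1,C2]  r_C2² − (55/3)r_C2 + 700/9 = 0  ⇒  r_C2 = 20/3 or 35/3
2. given r_C2 < 100/9: keep 20/3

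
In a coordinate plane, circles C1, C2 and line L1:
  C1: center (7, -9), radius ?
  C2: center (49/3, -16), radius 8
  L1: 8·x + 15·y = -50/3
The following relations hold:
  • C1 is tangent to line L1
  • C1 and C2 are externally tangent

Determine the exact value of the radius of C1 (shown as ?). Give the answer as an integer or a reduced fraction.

1. [C1‖L1]  r_C1² − 121/9 = 0  ⇒  r_C1 = 11/3 (r>0 drops 1)
2. [ext C1·C2]  r_C1² + 16r_C1 − 649/9 = 0  ⇒  r_C1 = 11/3 (r>0 drops 1)

11/3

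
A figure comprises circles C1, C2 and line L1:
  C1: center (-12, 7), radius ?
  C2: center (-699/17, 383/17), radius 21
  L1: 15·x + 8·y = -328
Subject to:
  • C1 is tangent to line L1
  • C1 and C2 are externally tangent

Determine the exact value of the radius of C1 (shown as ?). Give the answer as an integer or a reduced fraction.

12

1. [C1‖L1]  r_C1² − 144 = 0  ⇒  r_C1 = 12 (r>0 drops 1)
2. [ext C1·C2]  r_C1² + 42r_C1 − 648 = 0  ⇒  r_C1 = 12 (r>0 drops 1)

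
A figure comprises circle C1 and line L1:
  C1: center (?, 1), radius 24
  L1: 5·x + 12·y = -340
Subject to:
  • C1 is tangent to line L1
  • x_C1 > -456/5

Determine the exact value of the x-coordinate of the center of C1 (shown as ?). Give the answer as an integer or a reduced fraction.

-8

1. [C1‖L1]  x_C1² + (704/5)x_C1 + 5312/5 = 0  ⇒  x_C1 = -664/5 or -8
2. given x_C1 > -456/5: keep -8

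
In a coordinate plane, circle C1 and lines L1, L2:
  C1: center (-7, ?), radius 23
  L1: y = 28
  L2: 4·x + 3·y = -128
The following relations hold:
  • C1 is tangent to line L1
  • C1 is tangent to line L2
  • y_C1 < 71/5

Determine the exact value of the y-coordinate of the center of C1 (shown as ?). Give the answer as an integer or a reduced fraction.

5

1. [C1‖L1]  y_C1² − 56y_C1 + 255 = 0  ⇒  y_C1 = 5 or 51
2. [C1‖L2]  y_C1² + (200/3)y_C1 − 1075/3 = 0  ⇒  y_C1 = -215/3 or 5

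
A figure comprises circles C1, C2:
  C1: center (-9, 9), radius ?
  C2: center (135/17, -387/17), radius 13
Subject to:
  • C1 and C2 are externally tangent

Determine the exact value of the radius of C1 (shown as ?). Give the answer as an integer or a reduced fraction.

1. [ext C1·C2]  r_C1² + 26r_C1 − 1127 = 0  ⇒  r_C1 = 23 (r>0 drops 1)

23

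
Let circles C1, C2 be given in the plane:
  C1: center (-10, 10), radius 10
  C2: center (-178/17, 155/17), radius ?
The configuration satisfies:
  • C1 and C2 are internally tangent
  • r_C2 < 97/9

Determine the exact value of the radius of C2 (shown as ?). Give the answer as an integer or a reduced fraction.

9

1. [int C1,C2]  r_C2² − 20r_C2 + 99 = 0  ⇒  r_C2 = 9 or 11
2. given r_C2 < 97/9: keep 9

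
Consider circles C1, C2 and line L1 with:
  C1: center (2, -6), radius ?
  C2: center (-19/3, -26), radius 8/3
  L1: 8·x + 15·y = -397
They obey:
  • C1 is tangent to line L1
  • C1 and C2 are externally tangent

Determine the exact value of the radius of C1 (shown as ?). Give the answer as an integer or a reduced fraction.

19

1. [C1‖L1]  r_C1² − 361 = 0  ⇒  r_C1 = 19 (r>0 drops 1)
2. [ext C1·C2]  r_C1² + (16/3)r_C1 − 1387/3 = 0  ⇒  r_C1 = 19 (r>0 drops 1)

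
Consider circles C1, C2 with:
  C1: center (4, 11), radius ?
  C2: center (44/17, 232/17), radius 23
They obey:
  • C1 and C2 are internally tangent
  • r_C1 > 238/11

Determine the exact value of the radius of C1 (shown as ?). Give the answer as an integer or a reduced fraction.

1. [int C1,C2]  r_C1² − 46r_C1 + 520 = 0  ⇒  r_C1 = 20 or 26
2. given r_C1 > 238/11: keep 26

26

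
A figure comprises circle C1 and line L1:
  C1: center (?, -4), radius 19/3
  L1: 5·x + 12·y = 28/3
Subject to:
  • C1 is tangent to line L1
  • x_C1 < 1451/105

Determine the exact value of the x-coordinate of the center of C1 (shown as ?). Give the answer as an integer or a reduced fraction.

1. [C1‖L1]  x_C1² − (344/15)x_C1 − 419/3 = 0  ⇒  x_C1 = -5 or 419/15
2. given x_C1 < 1451/105: keep -5

-5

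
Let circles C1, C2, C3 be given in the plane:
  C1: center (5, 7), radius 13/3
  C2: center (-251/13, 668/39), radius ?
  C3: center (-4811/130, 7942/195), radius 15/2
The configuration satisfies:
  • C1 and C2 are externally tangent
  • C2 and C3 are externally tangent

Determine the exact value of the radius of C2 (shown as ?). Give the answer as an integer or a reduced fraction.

22

1. [ext C1·C2]  r_C2² + (26/3)r_C2 − 2024/3 = 0  ⇒  r_C2 = 22 (r>0 drops 1)
2. [ext C2·C3]  r_C2² + 15r_C2 − 814 = 0  ⇒  r_C2 = 22 (r>0 drops 1)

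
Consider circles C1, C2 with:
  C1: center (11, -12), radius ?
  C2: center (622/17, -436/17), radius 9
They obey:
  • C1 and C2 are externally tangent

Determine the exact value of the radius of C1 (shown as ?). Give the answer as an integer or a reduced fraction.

1. [ext C1·C2]  r_C1² + 18r_C1 − 760 = 0  ⇒  r_C1 = 20 (r>0 drops 1)

20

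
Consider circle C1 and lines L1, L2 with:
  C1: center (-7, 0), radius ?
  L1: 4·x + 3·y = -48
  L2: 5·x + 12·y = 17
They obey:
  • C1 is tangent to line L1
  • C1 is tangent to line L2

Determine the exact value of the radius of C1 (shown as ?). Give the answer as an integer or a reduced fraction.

1. [C1‖L1]  r_C1² − 16 = 0  ⇒  r_C1 = 4 (r>0 drops 1)
2. [C1‖L2]  r_C1² − 16 = 0  ⇒  r_C1 = 4 (r>0 drops 1)

4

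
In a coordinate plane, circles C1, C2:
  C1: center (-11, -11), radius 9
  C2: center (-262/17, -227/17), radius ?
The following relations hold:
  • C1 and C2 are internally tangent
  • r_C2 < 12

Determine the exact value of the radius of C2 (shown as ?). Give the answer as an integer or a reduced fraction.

1. [int C1,C2]  r_C2² − 18r_C2 + 56 = 0  ⇒  r_C2 = 4 or 14
2. given r_C2 < 12: keep 4

4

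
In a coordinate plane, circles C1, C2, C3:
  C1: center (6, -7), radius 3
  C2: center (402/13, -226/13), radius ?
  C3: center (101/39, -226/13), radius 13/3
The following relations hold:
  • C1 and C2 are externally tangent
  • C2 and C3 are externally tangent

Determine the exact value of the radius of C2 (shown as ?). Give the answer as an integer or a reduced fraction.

24

1. [ext C1·C2]  r_C2² + 6r_C2 − 720 = 0  ⇒  r_C2 = 24 (r>0 drops 1)
2. [ext C2·C3]  r_C2² + (26/3)r_C2 − 784 = 0  ⇒  r_C2 = 24 (r>0 drops 1)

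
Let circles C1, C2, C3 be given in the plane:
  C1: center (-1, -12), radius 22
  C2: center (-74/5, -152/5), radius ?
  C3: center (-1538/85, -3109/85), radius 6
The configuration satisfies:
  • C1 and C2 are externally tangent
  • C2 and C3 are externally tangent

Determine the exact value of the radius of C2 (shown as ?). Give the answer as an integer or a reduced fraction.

1. [ext C1·C2]  r_C2² + 44r_C2 − 45 = 0  ⇒  r_C2 = 1 (r>0 drops 1)
2. [ext C2·C3]  r_C2² + 12r_C2 − 13 = 0  ⇒  r_C2 = 1 (r>0 drops 1)

1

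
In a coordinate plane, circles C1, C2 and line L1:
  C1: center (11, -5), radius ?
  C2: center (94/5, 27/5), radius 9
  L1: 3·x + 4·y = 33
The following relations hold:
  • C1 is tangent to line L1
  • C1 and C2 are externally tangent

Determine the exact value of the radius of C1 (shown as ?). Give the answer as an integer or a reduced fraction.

1. [C1‖L1]  r_C1² − 16 = 0  ⇒  r_C1 = 4 (r>0 drops 1)
2. [ext C1·C2]  r_C1² + 18r_C1 − 88 = 0  ⇒  r_C1 = 4 (r>0 drops 1)

4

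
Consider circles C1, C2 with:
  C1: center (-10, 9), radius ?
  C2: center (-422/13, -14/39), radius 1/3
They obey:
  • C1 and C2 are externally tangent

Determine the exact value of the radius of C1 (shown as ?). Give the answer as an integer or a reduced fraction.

24

1. [ext C1·C2]  r_C1² + (2/3)r_C1 − 592 = 0  ⇒  r_C1 = 24 (r>0 drops 1)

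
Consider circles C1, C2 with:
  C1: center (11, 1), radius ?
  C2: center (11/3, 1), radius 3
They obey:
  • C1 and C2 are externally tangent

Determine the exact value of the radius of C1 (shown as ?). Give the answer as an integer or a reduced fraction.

13/3

1. [ext C1·C2]  r_C1² + 6r_C1 − 403/9 = 0  ⇒  r_C1 = 13/3 (r>0 drops 1)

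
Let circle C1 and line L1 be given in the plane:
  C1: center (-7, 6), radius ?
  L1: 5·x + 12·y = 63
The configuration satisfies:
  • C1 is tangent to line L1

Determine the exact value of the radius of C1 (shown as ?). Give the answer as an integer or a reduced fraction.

1. [C1‖L1]  r_C1² − 4 = 0  ⇒  r_C1 = 2 (r>0 drops 1)

2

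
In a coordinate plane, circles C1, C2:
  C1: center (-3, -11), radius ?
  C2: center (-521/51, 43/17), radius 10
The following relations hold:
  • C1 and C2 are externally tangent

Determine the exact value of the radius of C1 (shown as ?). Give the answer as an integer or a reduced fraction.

16/3

1. [ext C1·C2]  r_C1² + 20r_C1 − 1216/9 = 0  ⇒  r_C1 = 16/3 (r>0 drops 1)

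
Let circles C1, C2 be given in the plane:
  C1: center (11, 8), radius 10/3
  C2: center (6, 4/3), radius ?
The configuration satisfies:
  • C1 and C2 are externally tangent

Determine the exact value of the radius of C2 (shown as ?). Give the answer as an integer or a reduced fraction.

5

1. [ext C1·C2]  r_C2² + (20/3)r_C2 − 175/3 = 0  ⇒  r_C2 = 5 (r>0 drops 1)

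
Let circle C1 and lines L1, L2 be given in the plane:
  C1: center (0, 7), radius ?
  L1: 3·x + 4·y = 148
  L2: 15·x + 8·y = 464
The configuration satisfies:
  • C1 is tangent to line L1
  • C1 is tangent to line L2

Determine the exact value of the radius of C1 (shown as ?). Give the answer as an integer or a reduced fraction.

1. [C1‖L1]  r_C1² − 576 = 0  ⇒  r_C1 = 24 (r>0 drops 1)
2. [C1‖L2]  r_C1² − 576 = 0  ⇒  r_C1 = 24 (r>0 drops 1)

24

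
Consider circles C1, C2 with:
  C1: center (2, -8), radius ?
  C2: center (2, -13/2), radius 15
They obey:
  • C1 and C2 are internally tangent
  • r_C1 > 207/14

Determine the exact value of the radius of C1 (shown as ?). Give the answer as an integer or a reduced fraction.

1. [int C1,C2]  r_C1² − 30r_C1 + 891/4 = 0  ⇒  r_C1 = 27/2 or 33/2
2. given r_C1 > 207/14: keep 33/2

33/2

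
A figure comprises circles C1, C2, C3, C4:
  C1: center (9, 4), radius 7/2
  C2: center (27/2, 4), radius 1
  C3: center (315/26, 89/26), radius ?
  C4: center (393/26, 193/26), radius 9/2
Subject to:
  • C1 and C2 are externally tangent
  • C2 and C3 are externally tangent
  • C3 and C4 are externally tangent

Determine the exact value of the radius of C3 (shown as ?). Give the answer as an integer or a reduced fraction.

1. [ext C2·C3]  r_C3² + 2r_C3 − 5/4 = 0  ⇒  r_C3 = 1/2 (r>0 drops 1)
2. [ext C3·C4]  r_C3² + 9r_C3 − 19/4 = 0  ⇒  r_C3 = 1/2 (r>0 drops 1)

1/2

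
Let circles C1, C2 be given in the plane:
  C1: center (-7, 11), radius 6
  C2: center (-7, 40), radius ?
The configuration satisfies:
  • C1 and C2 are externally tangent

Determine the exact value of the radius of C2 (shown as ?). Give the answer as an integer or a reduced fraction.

1. [ext C1·C2]  r_C2² + 12r_C2 − 805 = 0  ⇒  r_C2 = 23 (r>0 drops 1)

23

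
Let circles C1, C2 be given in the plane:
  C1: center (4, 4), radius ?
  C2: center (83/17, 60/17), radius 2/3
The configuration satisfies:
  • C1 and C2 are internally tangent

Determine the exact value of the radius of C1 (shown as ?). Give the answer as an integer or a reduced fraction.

5/3

1. [int C1,C2]  r_C1² − (4/3)r_C1 − 5/9 = 0  ⇒  r_C1 = 5/3 (r>0 drops 1)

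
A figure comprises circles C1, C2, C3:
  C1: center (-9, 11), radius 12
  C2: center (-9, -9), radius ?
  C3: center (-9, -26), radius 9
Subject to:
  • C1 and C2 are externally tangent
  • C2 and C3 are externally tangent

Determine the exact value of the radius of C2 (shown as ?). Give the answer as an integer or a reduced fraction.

1. [ext C1·C2]  r_C2² + 24r_C2 − 256 = 0  ⇒  r_C2 = 8 (r>0 drops 1)
2. [ext C2·C3]  r_C2² + 18r_C2 − 208 = 0  ⇒  r_C2 = 8 (r>0 drops 1)

8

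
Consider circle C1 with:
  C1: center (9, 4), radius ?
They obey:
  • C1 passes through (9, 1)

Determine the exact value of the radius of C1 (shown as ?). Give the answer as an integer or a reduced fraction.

3

1. [C1∋P]  r_C1² − 9 = 0  ⇒  r_C1 = 3 (r>0 drops 1)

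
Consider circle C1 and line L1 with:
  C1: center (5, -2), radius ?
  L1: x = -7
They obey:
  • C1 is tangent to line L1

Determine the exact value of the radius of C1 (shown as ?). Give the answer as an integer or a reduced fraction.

1. [C1‖L1]  r_C1² − 144 = 0  ⇒  r_C1 = 12 (r>0 drops 1)

12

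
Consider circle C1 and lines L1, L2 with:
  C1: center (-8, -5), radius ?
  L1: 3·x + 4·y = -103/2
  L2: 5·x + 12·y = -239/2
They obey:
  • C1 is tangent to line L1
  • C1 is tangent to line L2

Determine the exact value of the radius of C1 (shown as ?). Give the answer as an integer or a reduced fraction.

3/2

1. [C1‖L1]  r_C1² − 9/4 = 0  ⇒  r_C1 = 3/2 (r>0 drops 1)
2. [C1‖L2]  r_C1² − 9/4 = 0  ⇒  r_C1 = 3/2 (r>0 drops 1)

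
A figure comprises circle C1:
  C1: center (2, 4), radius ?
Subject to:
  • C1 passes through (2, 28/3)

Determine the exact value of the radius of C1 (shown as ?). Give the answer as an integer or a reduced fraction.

16/3

1. [C1∋P]  r_C1² − 256/9 = 0  ⇒  r_C1 = 16/3 (r>0 drops 1)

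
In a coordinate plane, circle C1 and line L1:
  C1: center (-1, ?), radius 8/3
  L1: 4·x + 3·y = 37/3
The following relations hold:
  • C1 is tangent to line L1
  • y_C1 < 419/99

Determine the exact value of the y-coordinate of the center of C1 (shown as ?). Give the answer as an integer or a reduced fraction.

1

1. [C1‖L1]  y_C1² − (98/9)y_C1 + 89/9 = 0  ⇒  y_C1 = 1 or 89/9
2. given y_C1 < 419/99: keep 1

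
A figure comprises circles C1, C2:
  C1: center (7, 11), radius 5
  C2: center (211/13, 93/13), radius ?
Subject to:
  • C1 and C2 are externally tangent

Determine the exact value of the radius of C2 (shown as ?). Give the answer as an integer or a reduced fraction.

1. [ext C1·C2]  r_C2² + 10r_C2 − 75 = 0  ⇒  r_C2 = 5 (r>0 drops 1)

5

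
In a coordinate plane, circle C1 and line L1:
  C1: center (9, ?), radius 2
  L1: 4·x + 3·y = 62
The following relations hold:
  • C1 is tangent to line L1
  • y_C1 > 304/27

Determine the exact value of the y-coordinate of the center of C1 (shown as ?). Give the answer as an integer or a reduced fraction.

12

1. [C1‖L1]  y_C1² − (52/3)y_C1 + 64 = 0  ⇒  y_C1 = 16/3 or 12
2. given y_C1 > 304/27: keep 12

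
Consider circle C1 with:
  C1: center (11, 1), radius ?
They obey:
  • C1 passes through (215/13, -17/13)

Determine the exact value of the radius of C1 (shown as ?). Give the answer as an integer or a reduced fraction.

6

1. [C1∋P]  r_C1² − 36 = 0  ⇒  r_C1 = 6 (r>0 drops 1)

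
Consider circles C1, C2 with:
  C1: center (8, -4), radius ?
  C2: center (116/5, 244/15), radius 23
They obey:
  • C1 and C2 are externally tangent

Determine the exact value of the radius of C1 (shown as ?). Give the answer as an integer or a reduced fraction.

1. [ext C1·C2]  r_C1² + 46r_C1 − 1015/9 = 0  ⇒  r_C1 = 7/3 (r>0 drops 1)

7/3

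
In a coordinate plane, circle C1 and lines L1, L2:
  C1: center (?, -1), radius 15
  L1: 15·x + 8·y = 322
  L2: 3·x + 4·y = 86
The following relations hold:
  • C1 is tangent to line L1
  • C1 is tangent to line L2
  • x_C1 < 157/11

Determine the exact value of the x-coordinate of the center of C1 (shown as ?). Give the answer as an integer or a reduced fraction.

5

1. [C1‖L1]  x_C1² − 44x_C1 + 195 = 0  ⇒  x_C1 = 5 or 39
2. [C1‖L2]  x_C1² − 60x_C1 + 275 = 0  ⇒  x_C1 = 5 or 55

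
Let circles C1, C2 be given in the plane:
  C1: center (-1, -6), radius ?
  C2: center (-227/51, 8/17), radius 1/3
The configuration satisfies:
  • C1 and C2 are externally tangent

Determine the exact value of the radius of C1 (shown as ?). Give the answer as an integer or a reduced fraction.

1. [ext C1·C2]  r_C1² + (2/3)r_C1 − 161/3 = 0  ⇒  r_C1 = 7 (r>0 drops 1)

7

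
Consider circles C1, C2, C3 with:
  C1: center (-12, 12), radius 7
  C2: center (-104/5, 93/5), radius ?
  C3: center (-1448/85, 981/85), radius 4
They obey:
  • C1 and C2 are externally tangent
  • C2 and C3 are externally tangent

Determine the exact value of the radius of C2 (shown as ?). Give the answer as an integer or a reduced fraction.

1. [ext C1·C2]  r_C2² + 14r_C2 − 72 = 0  ⇒  r_C2 = 4 (r>0 drops 1)
2. [ext C2·C3]  r_C2² + 8r_C2 − 48 = 0  ⇒  r_C2 = 4 (r>0 drops 1)

4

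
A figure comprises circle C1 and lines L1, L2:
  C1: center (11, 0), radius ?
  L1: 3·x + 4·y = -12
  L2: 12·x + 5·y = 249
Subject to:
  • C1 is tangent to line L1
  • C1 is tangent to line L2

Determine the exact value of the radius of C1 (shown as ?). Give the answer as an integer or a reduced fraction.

9

1. [C1‖L1]  r_C1² − 81 = 0  ⇒  r_C1 = 9 (r>0 drops 1)
2. [C1‖L2]  r_C1² − 81 = 0  ⇒  r_C1 = 9 (r>0 drops 1)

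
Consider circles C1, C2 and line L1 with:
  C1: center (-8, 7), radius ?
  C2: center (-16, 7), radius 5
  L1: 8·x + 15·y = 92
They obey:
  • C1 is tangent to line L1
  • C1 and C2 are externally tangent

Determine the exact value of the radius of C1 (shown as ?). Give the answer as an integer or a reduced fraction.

1. [C1‖L1]  r_C1² − 9 = 0  ⇒  r_C1 = 3 (r>0 drops 1)
2. [ext C1·C2]  r_C1² + 10r_C1 − 39 = 0  ⇒  r_C1 = 3 (r>0 drops 1)

3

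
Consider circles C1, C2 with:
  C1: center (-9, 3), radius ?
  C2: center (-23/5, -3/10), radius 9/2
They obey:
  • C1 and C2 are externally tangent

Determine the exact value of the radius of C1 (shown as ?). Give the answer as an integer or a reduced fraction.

1. [ext C1·C2]  r_C1² + 9r_C1 − 10 = 0  ⇒  r_C1 = 1 (r>0 drops 1)

1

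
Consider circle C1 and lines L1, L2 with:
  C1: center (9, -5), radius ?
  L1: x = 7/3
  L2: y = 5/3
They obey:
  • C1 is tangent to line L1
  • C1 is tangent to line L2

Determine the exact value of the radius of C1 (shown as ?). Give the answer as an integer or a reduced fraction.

1. [C1‖L1]  r_C1² − 400/9 = 0  ⇒  r_C1 = 20/3 (r>0 drops 1)
2. [C1‖L2]  r_C1² − 400/9 = 0  ⇒  r_C1 = 20/3 (r>0 drops 1)

20/3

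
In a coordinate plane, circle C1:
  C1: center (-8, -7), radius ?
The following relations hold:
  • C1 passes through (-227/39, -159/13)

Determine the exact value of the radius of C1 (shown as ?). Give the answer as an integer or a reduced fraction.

17/3

1. [C1∋P]  r_C1² − 289/9 = 0  ⇒  r_C1 = 17/3 (r>0 drops 1)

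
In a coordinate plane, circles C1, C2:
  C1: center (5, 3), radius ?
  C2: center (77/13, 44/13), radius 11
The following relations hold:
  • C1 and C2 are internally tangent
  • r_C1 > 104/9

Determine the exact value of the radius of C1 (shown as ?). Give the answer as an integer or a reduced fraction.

12

1. [int C1,C2]  r_C1² − 22r_C1 + 120 = 0  ⇒  r_C1 = 10 or 12
2. given r_C1 > 104/9: keep 12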